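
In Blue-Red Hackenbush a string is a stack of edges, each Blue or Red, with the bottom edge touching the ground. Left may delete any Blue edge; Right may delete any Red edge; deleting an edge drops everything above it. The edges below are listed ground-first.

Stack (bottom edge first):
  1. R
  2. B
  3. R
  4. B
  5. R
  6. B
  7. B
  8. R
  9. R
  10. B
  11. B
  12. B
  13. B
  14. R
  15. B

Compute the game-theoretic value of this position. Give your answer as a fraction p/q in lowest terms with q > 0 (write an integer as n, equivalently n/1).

-10629/16384

R: Left { ∅ }, Right { 0 } gives simplest -1
RB: Left { -1 }, Right { 0 } gives simplest -1/2
RBR: Left { -1 }, Right { -1/2, 0 } gives simplest -3/4
RBRB: Left { -1, -3/4 }, Right { -1/2, 0 } gives simplest -5/8
RBRBR: Left { -1, -3/4 }, Right { -5/8, -1/2, 0 } gives simplest -11/16
RBRBRB: Left { -1, -3/4, -11/16 }, Right { -5/8, -1/2, 0 } gives simplest -21/32
RBRBRBB: Left { -1, -3/4, -11/16, -21/32 }, Right { -5/8, -1/2, 0 } gives simplest -41/64
RBRBRBBR: Left { -1, -3/4, -11/16, -21/32 }, Right { -41/64, -5/8, -1/2, 0 } gives simplest -83/128
RBRBRBBRR: Left { -1, -3/4, -11/16, -21/32 }, Right { -83/128, -41/64, -5/8, -1/2, 0 } gives simplest -167/256
RBRBRBBRRB: Left { -1, -3/4, -11/16, -21/32, -167/256 }, Right { -83/128, -41/64, -5/8, -1/2, 0 } gives simplest -333/512
RBRBRBBRRBB: Left { -1, -3/4, -11/16, -21/32, -167/256, -333/512 }, Right { -83/128, -41/64, -5/8, -1/2, 0 } gives simplest -665/1024
RBRBRBBRRBBB: Left { -1, -3/4, -11/16, -21/32, -167/256, -333/512, -665/1024 }, Right { -83/128, -41/64, -5/8, -1/2, 0 } gives simplest -1329/2048
RBRBRBBRRBBBB: Left { -1, -3/4, -11/16, -21/32, -167/256, -333/512, -665/1024, -1329/2048 }, Right { -83/128, -41/64, -5/8, -1/2, 0 } gives simplest -2657/4096
RBRBRBBRRBBBBR: Left { -1, -3/4, -11/16, -21/32, -167/256, -333/512, -665/1024, -1329/2048 }, Right { -2657/4096, -83/128, -41/64, -5/8, -1/2, 0 } gives simplest -5315/8192
RBRBRBBRRBBBBRB: Left { -1, -3/4, -11/16, -21/32, -167/256, -333/512, -665/1024, -1329/2048, -5315/8192 }, Right { -2657/4096, -83/128, -41/64, -5/8, -1/2, 0 } gives simplest -10629/16384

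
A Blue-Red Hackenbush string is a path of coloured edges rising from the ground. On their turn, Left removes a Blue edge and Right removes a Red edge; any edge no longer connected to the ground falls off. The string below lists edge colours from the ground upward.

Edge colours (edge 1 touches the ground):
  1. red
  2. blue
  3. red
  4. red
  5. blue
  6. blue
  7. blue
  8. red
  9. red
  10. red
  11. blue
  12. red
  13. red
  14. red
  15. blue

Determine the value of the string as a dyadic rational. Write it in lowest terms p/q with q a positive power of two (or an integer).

Prefix values for red blue red red blue blue blue red red red blue red red red blue via {L|R} + simplicity:
r: Left { ∅ }, Right { 0 } => simplest -1
rb: Left { -1 }, Right { 0 } => simplest -1/2
rbr: Left { -1 }, Right { -1/2, 0 } => simplest -3/4
rbrr: Left { -1 }, Right { -3/4, -1/2, 0 } => simplest -7/8
rbrrb: Left { -1, -7/8 }, Right { -3/4, -1/2, 0 } => simplest -13/16
rbrrbb: Left { -1, -7/8, -13/16 }, Right { -3/4, -1/2, 0 } => simplest -25/32
rbrrbbb: Left { -1, -7/8, -13/16, -25/32 }, Right { -3/4, -1/2, 0 } => simplest -49/64
rbrrbbbr: Left { -1, -7/8, -13/16, -25/32 }, Right { -49/64, -3/4, -1/2, 0 } => simplest -99/128
rbrrbbbrr: Left { -1, -7/8, -13/16, -25/32 }, Right { -99/128, -49/64, -3/4, -1/2, 0 } => simplest -199/256
rbrrbbbrrr: Left { -1, -7/8, -13/16, -25/32 }, Right { -199/256, -99/128, -49/64, -3/4, -1/2, 0 } => simplest -399/512
rbrrbbbrrrb: Left { -1, -7/8, -13/16, -25/32, -399/512 }, Right { -199/256, -99/128, -49/64, -3/4, -1/2, 0 } => simplest -797/1024
rbrrbbbrrrbr: Left { -1, -7/8, -13/16, -25/32, -399/512 }, Right { -797/1024, -199/256, -99/128, -49/64, -3/4, -1/2, 0 } => simplest -1595/2048
rbrrbbbrrrbrr: Left { -1, -7/8, -13/16, -25/32, -399/512 }, Right { -1595/2048, -797/1024, -199/256, -99/128, -49/64, -3/4, -1/2, 0 } => simplest -3191/4096
rbrrbbbrrrbrrr: Left { -1, -7/8, -13/16, -25/32, -399/512 }, Right { -3191/4096, -1595/2048, -797/1024, -199/256, -99/128, -49/64, -3/4, -1/2, 0 } => simplest -6383/8192
rbrrbbbrrrbrrrb: Left { -1, -7/8, -13/16, -25/32, -399/512, -6383/8192 }, Right { -3191/4096, -1595/2048, -797/1024, -199/256, -99/128, -49/64, -3/4, -1/2, 0 } => simplest -12765/16384

-12765/16384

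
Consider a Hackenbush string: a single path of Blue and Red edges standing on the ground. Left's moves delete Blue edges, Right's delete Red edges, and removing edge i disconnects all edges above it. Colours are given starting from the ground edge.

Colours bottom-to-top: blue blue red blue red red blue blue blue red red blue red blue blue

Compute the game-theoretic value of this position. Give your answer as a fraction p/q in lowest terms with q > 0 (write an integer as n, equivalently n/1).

13207/8192

val_1 [b]  L=[0]  R=[—]  => 1
val_2 [bb]  L=[0 1]  R=[—]  => 2
val_3 [bbr]  L=[0 1]  R=[2]  => 3/2
val_4 [bbrb]  L=[0 1 3/2]  R=[2]  => 7/4
val_5 [bbrbr]  L=[0 1 3/2]  R=[7/4 2]  => 13/8
val_6 [bbrbrr]  L=[0 1 3/2]  R=[13/8 7/4 2]  => 25/16
val_7 [bbrbrrb]  L=[0 1 3/2 25/16]  R=[13/8 7/4 2]  => 51/32
val_8 [bbrbrrbb]  L=[0 1 3/2 25/16 51/32]  R=[13/8 7/4 2]  => 103/64
val_9 [bbrbrrbbb]  L=[0 1 3/2 25/16 51/32 103/64]  R=[13/8 7/4 2]  => 207/128
val_10 [bbrbrrbbbr]  L=[0 1 3/2 25/16 51/32 103/64]  R=[207/128 13/8 7/4 2]  => 413/256
val_11 [bbrbrrbbbrr]  L=[0 1 3/2 25/16 51/32 103/64]  R=[413/256 207/128 13/8 7/4 2]  => 825/512
val_12 [bbrbrrbbbrrb]  L=[0 1 3/2 25/16 51/32 103/64 825/512]  R=[413/256 207/128 13/8 7/4 2]  => 1651/1024
val_13 [bbrbrrbbbrrbr]  L=[0 1 3/2 25/16 51/32 103/64 825/512]  R=[1651/1024 413/256 207/128 13/8 7/4 2]  => 3301/2048
val_14 [bbrbrrbbbrrbrb]  L=[0 1 3/2 25/16 51/32 103/64 825/512 3301/2048]  R=[1651/1024 413/256 207/128 13/8 7/4 2]  => 6603/4096
val_15 [bbrbrrbbbrrbrbb]  L=[0 1 3/2 25/16 51/32 103/64 825/512 3301/2048 6603/4096]  R=[1651/1024 413/256 207/128 13/8 7/4 2]  => 13207/8192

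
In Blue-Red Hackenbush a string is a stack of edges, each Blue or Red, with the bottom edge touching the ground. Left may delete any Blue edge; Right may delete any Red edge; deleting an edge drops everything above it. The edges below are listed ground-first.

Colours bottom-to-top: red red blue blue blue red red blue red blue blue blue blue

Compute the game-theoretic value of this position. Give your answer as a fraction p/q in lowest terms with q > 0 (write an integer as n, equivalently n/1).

-2465/2048

Build g(s[:k]) for k = 1..13, string s = red red blue blue blue red red blue red blue blue blue blue.
edge 1 of 13 (red): { (no moves) | 0 } -> -1
edge 2 of 13 (red): { (no moves) | -1, 0 } -> -2
edge 3 of 13 (blue): { -2 | -1, 0 } -> -3/2
edge 4 of 13 (blue): { -2, -3/2 | -1, 0 } -> -5/4
edge 5 of 13 (blue): { -2, -3/2, -5/4 | -1, 0 } -> -9/8
edge 6 of 13 (red): { -2, -3/2, -5/4 | -9/8, -1, 0 } -> -19/16
edge 7 of 13 (red): { -2, -3/2, -5/4 | -19/16, -9/8, -1, 0 } -> -39/32
edge 8 of 13 (blue): { -2, -3/2, -5/4, -39/32 | -19/16, -9/8, -1, 0 } -> -77/64
edge 9 of 13 (red): { -2, -3/2, -5/4, -39/32 | -77/64, -19/16, -9/8, -1, 0 } -> -155/128
edge 10 of 13 (blue): { -2, -3/2, -5/4, -39/32, -155/128 | -77/64, -19/16, -9/8, -1, 0 } -> -309/256
edge 11 of 13 (blue): { -2, -3/2, -5/4, -39/32, -155/128, -309/256 | -77/64, -19/16, -9/8, -1, 0 } -> -617/512
edge 12 of 13 (blue): { -2, -3/2, -5/4, -39/32, -155/128, -309/256, -617/512 | -77/64, -19/16, -9/8, -1, 0 } -> -1233/1024
edge 13 of 13 (blue): { -2, -3/2, -5/4, -39/32, -155/128, -309/256, -617/512, -1233/1024 | -77/64, -19/16, -9/8, -1, 0 } -> -2465/2048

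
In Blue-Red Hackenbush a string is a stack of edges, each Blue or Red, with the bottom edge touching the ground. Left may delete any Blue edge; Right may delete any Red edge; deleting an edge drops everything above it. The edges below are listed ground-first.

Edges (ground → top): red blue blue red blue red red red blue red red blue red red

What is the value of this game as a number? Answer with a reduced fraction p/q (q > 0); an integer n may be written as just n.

-2999/8192

val_1 [r]  L=[·]  R=[0]  → -1
val_2 [rb]  L=[-1]  R=[0]  → -1/2
val_3 [rbb]  L=[-1, -1/2]  R=[0]  → -1/4
val_4 [rbbr]  L=[-1, -1/2]  R=[-1/4, 0]  → -3/8
val_5 [rbbrb]  L=[-1, -1/2, -3/8]  R=[-1/4, 0]  → -5/16
val_6 [rbbrbr]  L=[-1, -1/2, -3/8]  R=[-5/16, -1/4, 0]  → -11/32
val_7 [rbbrbrr]  L=[-1, -1/2, -3/8]  R=[-11/32, -5/16, -1/4, 0]  → -23/64
val_8 [rbbrbrrr]  L=[-1, -1/2, -3/8]  R=[-23/64, -11/32, -5/16, -1/4, 0]  → -47/128
val_9 [rbbrbrrrb]  L=[-1, -1/2, -3/8, -47/128]  R=[-23/64, -11/32, -5/16, -1/4, 0]  → -93/256
val_10 [rbbrbrrrbr]  L=[-1, -1/2, -3/8, -47/128]  R=[-93/256, -23/64, -11/32, -5/16, -1/4, 0]  → -187/512
val_11 [rbbrbrrrbrr]  L=[-1, -1/2, -3/8, -47/128]  R=[-187/512, -93/256, -23/64, -11/32, -5/16, -1/4, 0]  → -375/1024
val_12 [rbbrbrrrbrrb]  L=[-1, -1/2, -3/8, -47/128, -375/1024]  R=[-187/512, -93/256, -23/64, -11/32, -5/16, -1/4, 0]  → -749/2048
val_13 [rbbrbrrrbrrbr]  L=[-1, -1/2, -3/8, -47/128, -375/1024]  R=[-749/2048, -187/512, -93/256, -23/64, -11/32, -5/16, -1/4, 0]  → -1499/4096
val_14 [rbbrbrrrbrrbrr]  L=[-1, -1/2, -3/8, -47/128, -375/1024]  R=[-1499/4096, -749/2048, -187/512, -93/256, -23/64, -11/32, -5/16, -1/4, 0]  → -2999/8192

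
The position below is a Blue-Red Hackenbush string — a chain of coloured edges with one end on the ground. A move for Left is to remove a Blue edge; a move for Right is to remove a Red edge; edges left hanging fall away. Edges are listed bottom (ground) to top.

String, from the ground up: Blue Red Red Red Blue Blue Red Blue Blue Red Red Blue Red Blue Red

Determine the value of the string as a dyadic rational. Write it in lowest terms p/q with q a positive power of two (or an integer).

1 of 15 · B · max L 0 · min R +∞ -> 1
2 of 15 · BR · max L 0 · min R 1 -> 1/2
3 of 15 · BRR · max L 0 · min R 1/2 -> 1/4
4 of 15 · BRRR · max L 0 · min R 1/4 -> 1/8
5 of 15 · BRRRB · max L 1/8 · min R 1/4 -> 3/16
6 of 15 · BRRRBB · max L 3/16 · min R 1/4 -> 7/32
7 of 15 · BRRRBBR · max L 3/16 · min R 7/32 -> 13/64
8 of 15 · BRRRBBRB · max L 13/64 · min R 7/32 -> 27/128
9 of 15 · BRRRBBRBB · max L 27/128 · min R 7/32 -> 55/256
10 of 15 · BRRRBBRBBR · max L 27/128 · min R 55/256 -> 109/512
11 of 15 · BRRRBBRBBRR · max L 27/128 · min R 109/512 -> 217/1024
12 of 15 · BRRRBBRBBRRB · max L 217/1024 · min R 109/512 -> 435/2048
13 of 15 · BRRRBBRBBRRBR · max L 217/1024 · min R 435/2048 -> 869/4096
14 of 15 · BRRRBBRBBRRBRB · max L 869/4096 · min R 435/2048 -> 1739/8192
15 of 15 · BRRRBBRBBRRBRBR · max L 869/4096 · min R 1739/8192 -> 3477/16384

3477/16384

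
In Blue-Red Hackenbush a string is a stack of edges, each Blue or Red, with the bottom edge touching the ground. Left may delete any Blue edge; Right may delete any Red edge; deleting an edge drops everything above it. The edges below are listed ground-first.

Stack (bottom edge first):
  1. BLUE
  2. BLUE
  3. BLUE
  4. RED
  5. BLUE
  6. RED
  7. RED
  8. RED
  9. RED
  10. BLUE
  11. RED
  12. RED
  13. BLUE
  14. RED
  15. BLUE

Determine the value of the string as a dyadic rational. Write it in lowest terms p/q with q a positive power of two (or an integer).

10315/4096

Build g(s[:k]) for k = 1..15, string s = BLUE BLUE BLUE RED BLUE RED RED RED RED BLUE RED RED BLUE RED BLUE.
step 1: add BLUE to get B; options L={ 0 } R={ · } ⇒ 1
step 2: add BLUE to get BB; options L={ 0, 1 } R={ · } ⇒ 2
step 3: add BLUE to get BBB; options L={ 0, 1, 2 } R={ · } ⇒ 3
step 4: add RED to get BBBR; options L={ 0, 1, 2 } R={ 3 } ⇒ 5/2
step 5: add BLUE to get BBBRB; options L={ 0, 1, 2, 5/2 } R={ 3 } ⇒ 11/4
step 6: add RED to get BBBRBR; options L={ 0, 1, 2, 5/2 } R={ 11/4, 3 } ⇒ 21/8
step 7: add RED to get BBBRBRR; options L={ 0, 1, 2, 5/2 } R={ 21/8, 11/4, 3 } ⇒ 41/16
step 8: add RED to get BBBRBRRR; options L={ 0, 1, 2, 5/2 } R={ 41/16, 21/8, 11/4, 3 } ⇒ 81/32
step 9: add RED to get BBBRBRRRR; options L={ 0, 1, 2, 5/2 } R={ 81/32, 41/16, 21/8, 11/4, 3 } ⇒ 161/64
step 10: add BLUE to get BBBRBRRRRB; options L={ 0, 1, 2, 5/2, 161/64 } R={ 81/32, 41/16, 21/8, 11/4, 3 } ⇒ 323/128
step 11: add RED to get BBBRBRRRRBR; options L={ 0, 1, 2, 5/2, 161/64 } R={ 323/128, 81/32, 41/16, 21/8, 11/4, 3 } ⇒ 645/256
step 12: add RED to get BBBRBRRRRBRR; options L={ 0, 1, 2, 5/2, 161/64 } R={ 645/256, 323/128, 81/32, 41/16, 21/8, 11/4, 3 } ⇒ 1289/512
step 13: add BLUE to get BBBRBRRRRBRRB; options L={ 0, 1, 2, 5/2, 161/64, 1289/512 } R={ 645/256, 323/128, 81/32, 41/16, 21/8, 11/4, 3 } ⇒ 2579/1024
step 14: add RED to get BBBRBRRRRBRRBR; options L={ 0, 1, 2, 5/2, 161/64, 1289/512 } R={ 2579/1024, 645/256, 323/128, 81/32, 41/16, 21/8, 11/4, 3 } ⇒ 5157/2048
step 15: add BLUE to get BBBRBRRRRBRRBRB; options L={ 0, 1, 2, 5/2, 161/64, 1289/512, 5157/2048 } R={ 2579/1024, 645/256, 323/128, 81/32, 41/16, 21/8, 11/4, 3 } ⇒ 10315/4096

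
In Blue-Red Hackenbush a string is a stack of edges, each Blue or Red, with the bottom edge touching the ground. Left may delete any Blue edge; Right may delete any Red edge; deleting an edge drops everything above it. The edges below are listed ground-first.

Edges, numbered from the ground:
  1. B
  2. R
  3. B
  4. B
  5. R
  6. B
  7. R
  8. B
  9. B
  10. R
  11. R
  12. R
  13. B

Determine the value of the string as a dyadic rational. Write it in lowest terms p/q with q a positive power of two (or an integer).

3427/4096

Prefix values for B R B B R B R B B R R R B via {L|R} + simplicity:
g_1 [B]  L=[0]  R=[∅]  ⇒ 1
g_2 [BR]  L=[0]  R=[1]  ⇒ 1/2
g_3 [BRB]  L=[0 1/2]  R=[1]  ⇒ 3/4
g_4 [BRBB]  L=[0 1/2 3/4]  R=[1]  ⇒ 7/8
g_5 [BRBBR]  L=[0 1/2 3/4]  R=[7/8 1]  ⇒ 13/16
g_6 [BRBBRB]  L=[0 1/2 3/4 13/16]  R=[7/8 1]  ⇒ 27/32
g_7 [BRBBRBR]  L=[0 1/2 3/4 13/16]  R=[27/32 7/8 1]  ⇒ 53/64
g_8 [BRBBRBRB]  L=[0 1/2 3/4 13/16 53/64]  R=[27/32 7/8 1]  ⇒ 107/128
g_9 [BRBBRBRBB]  L=[0 1/2 3/4 13/16 53/64 107/128]  R=[27/32 7/8 1]  ⇒ 215/256
g_10 [BRBBRBRBBR]  L=[0 1/2 3/4 13/16 53/64 107/128]  R=[215/256 27/32 7/8 1]  ⇒ 429/512
g_11 [BRBBRBRBBRR]  L=[0 1/2 3/4 13/16 53/64 107/128]  R=[429/512 215/256 27/32 7/8 1]  ⇒ 857/1024
g_12 [BRBBRBRBBRRR]  L=[0 1/2 3/4 13/16 53/64 107/128]  R=[857/1024 429/512 215/256 27/32 7/8 1]  ⇒ 1713/2048
g_13 [BRBBRBRBBRRRB]  L=[0 1/2 3/4 13/16 53/64 107/128 1713/2048]  R=[857/1024 429/512 215/256 27/32 7/8 1]  ⇒ 3427/4096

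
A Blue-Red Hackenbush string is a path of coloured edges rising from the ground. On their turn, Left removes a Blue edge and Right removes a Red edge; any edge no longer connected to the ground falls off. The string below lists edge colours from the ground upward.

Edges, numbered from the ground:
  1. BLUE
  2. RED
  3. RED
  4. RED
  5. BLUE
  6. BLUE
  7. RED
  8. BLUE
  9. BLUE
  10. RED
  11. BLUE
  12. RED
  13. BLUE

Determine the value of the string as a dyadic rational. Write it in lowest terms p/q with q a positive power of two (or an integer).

G_1 [B]  L=[0]  R=[—]  gives 1
G_2 [BR]  L=[0]  R=[1]  gives 1/2
G_3 [BRR]  L=[0]  R=[1/2; 1]  gives 1/4
G_4 [BRRR]  L=[0]  R=[1/4; 1/2; 1]  gives 1/8
G_5 [BRRRB]  L=[0; 1/8]  R=[1/4; 1/2; 1]  gives 3/16
G_6 [BRRRBB]  L=[0; 1/8; 3/16]  R=[1/4; 1/2; 1]  gives 7/32
G_7 [BRRRBBR]  L=[0; 1/8; 3/16]  R=[7/32; 1/4; 1/2; 1]  gives 13/64
G_8 [BRRRBBRB]  L=[0; 1/8; 3/16; 13/64]  R=[7/32; 1/4; 1/2; 1]  gives 27/128
G_9 [BRRRBBRBB]  L=[0; 1/8; 3/16; 13/64; 27/128]  R=[7/32; 1/4; 1/2; 1]  gives 55/256
G_10 [BRRRBBRBBR]  L=[0; 1/8; 3/16; 13/64; 27/128]  R=[55/256; 7/32; 1/4; 1/2; 1]  gives 109/512
G_11 [BRRRBBRBBRB]  L=[0; 1/8; 3/16; 13/64; 27/128; 109/512]  R=[55/256; 7/32; 1/4; 1/2; 1]  gives 219/1024
G_12 [BRRRBBRBBRBR]  L=[0; 1/8; 3/16; 13/64; 27/128; 109/512]  R=[219/1024; 55/256; 7/32; 1/4; 1/2; 1]  gives 437/2048
G_13 [BRRRBBRBBRBRB]  L=[0; 1/8; 3/16; 13/64; 27/128; 109/512; 437/2048]  R=[219/1024; 55/256; 7/32; 1/4; 1/2; 1]  gives 875/4096

875/4096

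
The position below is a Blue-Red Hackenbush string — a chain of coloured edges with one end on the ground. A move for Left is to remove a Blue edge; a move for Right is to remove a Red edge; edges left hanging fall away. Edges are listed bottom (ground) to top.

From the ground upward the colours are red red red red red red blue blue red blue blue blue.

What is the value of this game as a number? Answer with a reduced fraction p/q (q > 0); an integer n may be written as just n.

-337/64

G_1 [r]  L=[—]  R=[0]  gives -1
G_2 [rr]  L=[—]  R=[-1; 0]  gives -2
G_3 [rrr]  L=[—]  R=[-2; -1; 0]  gives -3
G_4 [rrrr]  L=[—]  R=[-3; -2; -1; 0]  gives -4
G_5 [rrrrr]  L=[—]  R=[-4; -3; -2; -1; 0]  gives -5
G_6 [rrrrrr]  L=[—]  R=[-5; -4; -3; -2; -1; 0]  gives -6
G_7 [rrrrrrb]  L=[-6]  R=[-5; -4; -3; -2; -1; 0]  gives -11/2
G_8 [rrrrrrbb]  L=[-6; -11/2]  R=[-5; -4; -3; -2; -1; 0]  gives -21/4
G_9 [rrrrrrbbr]  L=[-6; -11/2]  R=[-21/4; -5; -4; -3; -2; -1; 0]  gives -43/8
G_10 [rrrrrrbbrb]  L=[-6; -11/2; -43/8]  R=[-21/4; -5; -4; -3; -2; -1; 0]  gives -85/16
G_11 [rrrrrrbbrbb]  L=[-6; -11/2; -43/8; -85/16]  R=[-21/4; -5; -4; -3; -2; -1; 0]  gives -169/32
G_12 [rrrrrrbbrbbb]  L=[-6; -11/2; -43/8; -85/16; -169/32]  R=[-21/4; -5; -4; -3; -2; -1; 0]  gives -337/64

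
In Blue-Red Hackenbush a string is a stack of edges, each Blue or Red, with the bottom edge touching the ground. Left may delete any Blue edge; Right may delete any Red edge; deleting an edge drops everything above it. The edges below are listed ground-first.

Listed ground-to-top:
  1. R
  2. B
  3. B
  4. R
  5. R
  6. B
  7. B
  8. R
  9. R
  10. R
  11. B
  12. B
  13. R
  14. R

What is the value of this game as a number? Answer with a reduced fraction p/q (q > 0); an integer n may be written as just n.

-3303/8192

Recurse on prefixes of the 14-edge string R B B R R B B R R R B B R R:
R: Left { · }, Right { 0 } => simplest -1
RB: Left { -1 }, Right { 0 } => simplest -1/2
RBB: Left { -1,-1/2 }, Right { 0 } => simplest -1/4
RBBR: Left { -1,-1/2 }, Right { -1/4,0 } => simplest -3/8
RBBRR: Left { -1,-1/2 }, Right { -3/8,-1/4,0 } => simplest -7/16
RBBRRB: Left { -1,-1/2,-7/16 }, Right { -3/8,-1/4,0 } => simplest -13/32
RBBRRBB: Left { -1,-1/2,-7/16,-13/32 }, Right { -3/8,-1/4,0 } => simplest -25/64
RBBRRBBR: Left { -1,-1/2,-7/16,-13/32 }, Right { -25/64,-3/8,-1/4,0 } => simplest -51/128
RBBRRBBRR: Left { -1,-1/2,-7/16,-13/32 }, Right { -51/128,-25/64,-3/8,-1/4,0 } => simplest -103/256
RBBRRBBRRR: Left { -1,-1/2,-7/16,-13/32 }, Right { -103/256,-51/128,-25/64,-3/8,-1/4,0 } => simplest -207/512
RBBRRBBRRRB: Left { -1,-1/2,-7/16,-13/32,-207/512 }, Right { -103/256,-51/128,-25/64,-3/8,-1/4,0 } => simplest -413/1024
RBBRRBBRRRBB: Left { -1,-1/2,-7/16,-13/32,-207/512,-413/1024 }, Right { -103/256,-51/128,-25/64,-3/8,-1/4,0 } => simplest -825/2048
RBBRRBBRRRBBR: Left { -1,-1/2,-7/16,-13/32,-207/512,-413/1024 }, Right { -825/2048,-103/256,-51/128,-25/64,-3/8,-1/4,0 } => simplest -1651/4096
RBBRRBBRRRBBRR: Left { -1,-1/2,-7/16,-13/32,-207/512,-413/1024 }, Right { -1651/4096,-825/2048,-103/256,-51/128,-25/64,-3/8,-1/4,0 } => simplest -3303/8192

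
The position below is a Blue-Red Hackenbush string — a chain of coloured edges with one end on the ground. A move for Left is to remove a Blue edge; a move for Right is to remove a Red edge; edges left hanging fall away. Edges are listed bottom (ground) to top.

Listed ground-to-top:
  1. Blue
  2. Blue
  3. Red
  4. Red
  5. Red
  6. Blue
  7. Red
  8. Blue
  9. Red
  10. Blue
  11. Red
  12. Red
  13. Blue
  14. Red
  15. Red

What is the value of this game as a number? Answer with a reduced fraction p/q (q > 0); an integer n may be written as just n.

Prefix values for Blue Blue Red Red Red Blue Red Blue Red Blue Red Red Blue Red Red via {L|R} + simplicity:
edge 1 of 15 (Blue): { 0 | — } = 1
edge 2 of 15 (Blue): { 0, 1 | — } = 2
edge 3 of 15 (Red): { 0, 1 | 2 } = 3/2
edge 4 of 15 (Red): { 0, 1 | 3/2, 2 } = 5/4
edge 5 of 15 (Red): { 0, 1 | 5/4, 3/2, 2 } = 9/8
edge 6 of 15 (Blue): { 0, 1, 9/8 | 5/4, 3/2, 2 } = 19/16
edge 7 of 15 (Red): { 0, 1, 9/8 | 19/16, 5/4, 3/2, 2 } = 37/32
edge 8 of 15 (Blue): { 0, 1, 9/8, 37/32 | 19/16, 5/4, 3/2, 2 } = 75/64
edge 9 of 15 (Red): { 0, 1, 9/8, 37/32 | 75/64, 19/16, 5/4, 3/2, 2 } = 149/128
edge 10 of 15 (Blue): { 0, 1, 9/8, 37/32, 149/128 | 75/64, 19/16, 5/4, 3/2, 2 } = 299/256
edge 11 of 15 (Red): { 0, 1, 9/8, 37/32, 149/128 | 299/256, 75/64, 19/16, 5/4, 3/2, 2 } = 597/512
edge 12 of 15 (Red): { 0, 1, 9/8, 37/32, 149/128 | 597/512, 299/256, 75/64, 19/16, 5/4, 3/2, 2 } = 1193/1024
edge 13 of 15 (Blue): { 0, 1, 9/8, 37/32, 149/128, 1193/1024 | 597/512, 299/256, 75/64, 19/16, 5/4, 3/2, 2 } = 2387/2048
edge 14 of 15 (Red): { 0, 1, 9/8, 37/32, 149/128, 1193/1024 | 2387/2048, 597/512, 299/256, 75/64, 19/16, 5/4, 3/2, 2 } = 4773/4096
edge 15 of 15 (Red): { 0, 1, 9/8, 37/32, 149/128, 1193/1024 | 4773/4096, 2387/2048, 597/512, 299/256, 75/64, 19/16, 5/4, 3/2, 2 } = 9545/8192

9545/8192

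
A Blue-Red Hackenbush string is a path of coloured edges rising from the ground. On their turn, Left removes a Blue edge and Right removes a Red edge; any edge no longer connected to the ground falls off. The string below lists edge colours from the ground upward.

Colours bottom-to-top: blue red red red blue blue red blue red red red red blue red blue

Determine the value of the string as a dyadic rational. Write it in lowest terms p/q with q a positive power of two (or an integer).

Build v(s[:k]) for k = 1..15, string s = blue red red red blue blue red blue red red red red blue red blue.
step 1: add blue to get b; options L={ 0 } R={ none } — 1
step 2: add red to get br; options L={ 0 } R={ 1 } — 1/2
step 3: add red to get brr; options L={ 0 } R={ 1/2; 1 } — 1/4
step 4: add red to get brrr; options L={ 0 } R={ 1/4; 1/2; 1 } — 1/8
step 5: add blue to get brrrb; options L={ 0; 1/8 } R={ 1/4; 1/2; 1 } — 3/16
step 6: add blue to get brrrbb; options L={ 0; 1/8; 3/16 } R={ 1/4; 1/2; 1 } — 7/32
step 7: add red to get brrrbbr; options L={ 0; 1/8; 3/16 } R={ 7/32; 1/4; 1/2; 1 } — 13/64
step 8: add blue to get brrrbbrb; options L={ 0; 1/8; 3/16; 13/64 } R={ 7/32; 1/4; 1/2; 1 } — 27/128
step 9: add red to get brrrbbrbr; options L={ 0; 1/8; 3/16; 13/64 } R={ 27/128; 7/32; 1/4; 1/2; 1 } — 53/256
step 10: add red to get brrrbbrbrr; options L={ 0; 1/8; 3/16; 13/64 } R={ 53/256; 27/128; 7/32; 1/4; 1/2; 1 } — 105/512
step 11: add red to get brrrbbrbrrr; options L={ 0; 1/8; 3/16; 13/64 } R={ 105/512; 53/256; 27/128; 7/32; 1/4; 1/2; 1 } — 209/1024
step 12: add red to get brrrbbrbrrrr; options L={ 0; 1/8; 3/16; 13/64 } R={ 209/1024; 105/512; 53/256; 27/128; 7/32; 1/4; 1/2; 1 } — 417/2048
step 13: add blue to get brrrbbrbrrrrb; options L={ 0; 1/8; 3/16; 13/64; 417/2048 } R={ 209/1024; 105/512; 53/256; 27/128; 7/32; 1/4; 1/2; 1 } — 835/4096
step 14: add red to get brrrbbrbrrrrbr; options L={ 0; 1/8; 3/16; 13/64; 417/2048 } R={ 835/4096; 209/1024; 105/512; 53/256; 27/128; 7/32; 1/4; 1/2; 1 } — 1669/8192
step 15: add blue to get brrrbbrbrrrrbrb; options L={ 0; 1/8; 3/16; 13/64; 417/2048; 1669/8192 } R={ 835/4096; 209/1024; 105/512; 53/256; 27/128; 7/32; 1/4; 1/2; 1 } — 3339/16384

3339/16384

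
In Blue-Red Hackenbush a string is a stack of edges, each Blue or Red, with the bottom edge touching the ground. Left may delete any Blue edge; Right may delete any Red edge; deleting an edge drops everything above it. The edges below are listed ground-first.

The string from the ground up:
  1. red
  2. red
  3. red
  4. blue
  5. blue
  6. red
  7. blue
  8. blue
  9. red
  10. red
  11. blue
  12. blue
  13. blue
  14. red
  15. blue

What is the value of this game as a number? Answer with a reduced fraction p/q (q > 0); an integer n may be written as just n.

-9413/4096

Recurse on prefixes of the 15-edge string red red red blue blue red blue blue red red blue blue blue red blue:
g(r) = { · | 0 } => -1
g(rr) = { · | -1; 0 } => -2
g(rrr) = { · | -2; -1; 0 } => -3
g(rrrb) = { -3 | -2; -1; 0 } => -5/2
g(rrrbb) = { -3; -5/2 | -2; -1; 0 } => -9/4
g(rrrbbr) = { -3; -5/2 | -9/4; -2; -1; 0 } => -19/8
g(rrrbbrb) = { -3; -5/2; -19/8 | -9/4; -2; -1; 0 } => -37/16
g(rrrbbrbb) = { -3; -5/2; -19/8; -37/16 | -9/4; -2; -1; 0 } => -73/32
g(rrrbbrbbr) = { -3; -5/2; -19/8; -37/16 | -73/32; -9/4; -2; -1; 0 } => -147/64
g(rrrbbrbbrr) = { -3; -5/2; -19/8; -37/16 | -147/64; -73/32; -9/4; -2; -1; 0 } => -295/128
g(rrrbbrbbrrb) = { -3; -5/2; -19/8; -37/16; -295/128 | -147/64; -73/32; -9/4; -2; -1; 0 } => -589/256
g(rrrbbrbbrrbb) = { -3; -5/2; -19/8; -37/16; -295/128; -589/256 | -147/64; -73/32; -9/4; -2; -1; 0 } => -1177/512
g(rrrbbrbbrrbbb) = { -3; -5/2; -19/8; -37/16; -295/128; -589/256; -1177/512 | -147/64; -73/32; -9/4; -2; -1; 0 } => -2353/1024
g(rrrbbrbbrrbbbr) = { -3; -5/2; -19/8; -37/16; -295/128; -589/256; -1177/512 | -2353/1024; -147/64; -73/32; -9/4; -2; -1; 0 } => -4707/2048
g(rrrbbrbbrrbbbrb) = { -3; -5/2; -19/8; -37/16; -295/128; -589/256; -1177/512; -4707/2048 | -2353/1024; -147/64; -73/32; -9/4; -2; -1; 0 } => -9413/4096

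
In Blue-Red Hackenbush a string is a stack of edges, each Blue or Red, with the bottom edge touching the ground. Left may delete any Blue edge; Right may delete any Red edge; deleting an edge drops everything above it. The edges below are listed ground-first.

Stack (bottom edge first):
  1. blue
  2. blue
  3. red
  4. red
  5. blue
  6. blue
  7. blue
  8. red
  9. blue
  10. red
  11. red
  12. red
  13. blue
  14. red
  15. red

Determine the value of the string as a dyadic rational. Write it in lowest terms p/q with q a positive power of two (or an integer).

g(b) = { 0 |  } ⇒ 1
g(bb) = { 0 1 |  } ⇒ 2
g(bbr) = { 0 1 | 2 } ⇒ 3/2
g(bbrr) = { 0 1 | 3/2 2 } ⇒ 5/4
g(bbrrb) = { 0 1 5/4 | 3/2 2 } ⇒ 11/8
g(bbrrbb) = { 0 1 5/4 11/8 | 3/2 2 } ⇒ 23/16
g(bbrrbbb) = { 0 1 5/4 11/8 23/16 | 3/2 2 } ⇒ 47/32
g(bbrrbbbr) = { 0 1 5/4 11/8 23/16 | 47/32 3/2 2 } ⇒ 93/64
g(bbrrbbbrb) = { 0 1 5/4 11/8 23/16 93/64 | 47/32 3/2 2 } ⇒ 187/128
g(bbrrbbbrbr) = { 0 1 5/4 11/8 23/16 93/64 | 187/128 47/32 3/2 2 } ⇒ 373/256
g(bbrrbbbrbrr) = { 0 1 5/4 11/8 23/16 93/64 | 373/256 187/128 47/32 3/2 2 } ⇒ 745/512
g(bbrrbbbrbrrr) = { 0 1 5/4 11/8 23/16 93/64 | 745/512 373/256 187/128 47/32 3/2 2 } ⇒ 1489/1024
g(bbrrbbbrbrrrb) = { 0 1 5/4 11/8 23/16 93/64 1489/1024 | 745/512 373/256 187/128 47/32 3/2 2 } ⇒ 2979/2048
g(bbrrbbbrbrrrbr) = { 0 1 5/4 11/8 23/16 93/64 1489/1024 | 2979/2048 745/512 373/256 187/128 47/32 3/2 2 } ⇒ 5957/4096
g(bbrrbbbrbrrrbrr) = { 0 1 5/4 11/8 23/16 93/64 1489/1024 | 5957/4096 2979/2048 745/512 373/256 187/128 47/32 3/2 2 } ⇒ 11913/8192

11913/8192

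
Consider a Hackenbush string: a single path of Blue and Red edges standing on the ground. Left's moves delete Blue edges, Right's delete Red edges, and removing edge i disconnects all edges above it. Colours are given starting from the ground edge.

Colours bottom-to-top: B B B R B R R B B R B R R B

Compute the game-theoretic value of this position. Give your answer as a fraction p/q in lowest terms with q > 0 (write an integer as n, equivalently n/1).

val_1 [B]  L=[0]  R=[none]  so 1
val_2 [BB]  L=[0 1]  R=[none]  so 2
val_3 [BBB]  L=[0 1 2]  R=[none]  so 3
val_4 [BBBR]  L=[0 1 2]  R=[3]  so 5/2
val_5 [BBBRB]  L=[0 1 2 5/2]  R=[3]  so 11/4
val_6 [BBBRBR]  L=[0 1 2 5/2]  R=[11/4 3]  so 21/8
val_7 [BBBRBRR]  L=[0 1 2 5/2]  R=[21/8 11/4 3]  so 41/16
val_8 [BBBRBRRB]  L=[0 1 2 5/2 41/16]  R=[21/8 11/4 3]  so 83/32
val_9 [BBBRBRRBB]  L=[0 1 2 5/2 41/16 83/32]  R=[21/8 11/4 3]  so 167/64
val_10 [BBBRBRRBBR]  L=[0 1 2 5/2 41/16 83/32]  R=[167/64 21/8 11/4 3]  so 333/128
val_11 [BBBRBRRBBRB]  L=[0 1 2 5/2 41/16 83/32 333/128]  R=[167/64 21/8 11/4 3]  so 667/256
val_12 [BBBRBRRBBRBR]  L=[0 1 2 5/2 41/16 83/32 333/128]  R=[667/256 167/64 21/8 11/4 3]  so 1333/512
val_13 [BBBRBRRBBRBRR]  L=[0 1 2 5/2 41/16 83/32 333/128]  R=[1333/512 667/256 167/64 21/8 11/4 3]  so 2665/1024
val_14 [BBBRBRRBBRBRRB]  L=[0 1 2 5/2 41/16 83/32 333/128 2665/1024]  R=[1333/512 667/256 167/64 21/8 11/4 3]  so 5331/2048

5331/2048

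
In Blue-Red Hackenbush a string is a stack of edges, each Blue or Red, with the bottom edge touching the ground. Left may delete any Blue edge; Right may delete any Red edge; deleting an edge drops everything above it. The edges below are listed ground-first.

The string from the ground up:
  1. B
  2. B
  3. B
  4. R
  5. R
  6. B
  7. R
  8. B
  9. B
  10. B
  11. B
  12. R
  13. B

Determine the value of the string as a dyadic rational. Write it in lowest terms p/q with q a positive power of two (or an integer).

2427/1024

step 1: add B to get B; options L={ 0 } R={ ∅ } gives 1
step 2: add B to get BB; options L={ 0; 1 } R={ ∅ } gives 2
step 3: add B to get BBB; options L={ 0; 1; 2 } R={ ∅ } gives 3
step 4: add R to get BBBR; options L={ 0; 1; 2 } R={ 3 } gives 5/2
step 5: add R to get BBBRR; options L={ 0; 1; 2 } R={ 5/2; 3 } gives 9/4
step 6: add B to get BBBRRB; options L={ 0; 1; 2; 9/4 } R={ 5/2; 3 } gives 19/8
step 7: add R to get BBBRRBR; options L={ 0; 1; 2; 9/4 } R={ 19/8; 5/2; 3 } gives 37/16
step 8: add B to get BBBRRBRB; options L={ 0; 1; 2; 9/4; 37/16 } R={ 19/8; 5/2; 3 } gives 75/32
step 9: add B to get BBBRRBRBB; options L={ 0; 1; 2; 9/4; 37/16; 75/32 } R={ 19/8; 5/2; 3 } gives 151/64
step 10: add B to get BBBRRBRBBB; options L={ 0; 1; 2; 9/4; 37/16; 75/32; 151/64 } R={ 19/8; 5/2; 3 } gives 303/128
step 11: add B to get BBBRRBRBBBB; options L={ 0; 1; 2; 9/4; 37/16; 75/32; 151/64; 303/128 } R={ 19/8; 5/2; 3 } gives 607/256
step 12: add R to get BBBRRBRBBBBR; options L={ 0; 1; 2; 9/4; 37/16; 75/32; 151/64; 303/128 } R={ 607/256; 19/8; 5/2; 3 } gives 1213/512
step 13: add B to get BBBRRBRBBBBRB; options L={ 0; 1; 2; 9/4; 37/16; 75/32; 151/64; 303/128; 1213/512 } R={ 607/256; 19/8; 5/2; 3 } gives 2427/1024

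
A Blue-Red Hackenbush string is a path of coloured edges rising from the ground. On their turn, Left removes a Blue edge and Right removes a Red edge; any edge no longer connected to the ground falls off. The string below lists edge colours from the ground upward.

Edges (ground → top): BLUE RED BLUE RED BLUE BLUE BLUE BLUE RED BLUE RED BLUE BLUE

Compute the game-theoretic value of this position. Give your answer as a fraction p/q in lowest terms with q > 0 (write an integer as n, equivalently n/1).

3031/4096

Build g(s[:k]) for k = 1..13, string s = BLUE RED BLUE RED BLUE BLUE BLUE BLUE RED BLUE RED BLUE BLUE.
g(B) = { 0 | none } -> 1
g(BR) = { 0 | 1 } -> 1/2
g(BRB) = { 0,1/2 | 1 } -> 3/4
g(BRBR) = { 0,1/2 | 3/4,1 } -> 5/8
g(BRBRB) = { 0,1/2,5/8 | 3/4,1 } -> 11/16
g(BRBRBB) = { 0,1/2,5/8,11/16 | 3/4,1 } -> 23/32
g(BRBRBBB) = { 0,1/2,5/8,11/16,23/32 | 3/4,1 } -> 47/64
g(BRBRBBBB) = { 0,1/2,5/8,11/16,23/32,47/64 | 3/4,1 } -> 95/128
g(BRBRBBBBR) = { 0,1/2,5/8,11/16,23/32,47/64 | 95/128,3/4,1 } -> 189/256
g(BRBRBBBBRB) = { 0,1/2,5/8,11/16,23/32,47/64,189/256 | 95/128,3/4,1 } -> 379/512
g(BRBRBBBBRBR) = { 0,1/2,5/8,11/16,23/32,47/64,189/256 | 379/512,95/128,3/4,1 } -> 757/1024
g(BRBRBBBBRBRB) = { 0,1/2,5/8,11/16,23/32,47/64,189/256,757/1024 | 379/512,95/128,3/4,1 } -> 1515/2048
g(BRBRBBBBRBRBB) = { 0,1/2,5/8,11/16,23/32,47/64,189/256,757/1024,1515/2048 | 379/512,95/128,3/4,1 } -> 3031/4096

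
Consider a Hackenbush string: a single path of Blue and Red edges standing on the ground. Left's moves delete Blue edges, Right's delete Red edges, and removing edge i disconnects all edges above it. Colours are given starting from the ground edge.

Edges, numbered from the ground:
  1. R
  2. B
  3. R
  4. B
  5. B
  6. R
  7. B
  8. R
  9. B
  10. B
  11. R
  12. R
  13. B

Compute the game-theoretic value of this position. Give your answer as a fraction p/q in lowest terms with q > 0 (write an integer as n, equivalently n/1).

Recurse on prefixes of the 13-edge string R B R B B R B R B B R R B:
R: Left { (no moves) }, Right { 0 } so simplest -1
RB: Left { -1 }, Right { 0 } so simplest -1/2
RBR: Left { -1 }, Right { -1/2 0 } so simplest -3/4
RBRB: Left { -1 -3/4 }, Right { -1/2 0 } so simplest -5/8
RBRBB: Left { -1 -3/4 -5/8 }, Right { -1/2 0 } so simplest -9/16
RBRBBR: Left { -1 -3/4 -5/8 }, Right { -9/16 -1/2 0 } so simplest -19/32
RBRBBRB: Left { -1 -3/4 -5/8 -19/32 }, Right { -9/16 -1/2 0 } so simplest -37/64
RBRBBRBR: Left { -1 -3/4 -5/8 -19/32 }, Right { -37/64 -9/16 -1/2 0 } so simplest -75/128
RBRBBRBRB: Left { -1 -3/4 -5/8 -19/32 -75/128 }, Right { -37/64 -9/16 -1/2 0 } so simplest -149/256
RBRBBRBRBB: Left { -1 -3/4 -5/8 -19/32 -75/128 -149/256 }, Right { -37/64 -9/16 -1/2 0 } so simplest -297/512
RBRBBRBRBBR: Left { -1 -3/4 -5/8 -19/32 -75/128 -149/256 }, Right { -297/512 -37/64 -9/16 -1/2 0 } so simplest -595/1024
RBRBBRBRBBRR: Left { -1 -3/4 -5/8 -19/32 -75/128 -149/256 }, Right { -595/1024 -297/512 -37/64 -9/16 -1/2 0 } so simplest -1191/2048
RBRBBRBRBBRRB: Left { -1 -3/4 -5/8 -19/32 -75/128 -149/256 -1191/2048 }, Right { -595/1024 -297/512 -37/64 -9/16 -1/2 0 } so simplest -2381/4096

-2381/4096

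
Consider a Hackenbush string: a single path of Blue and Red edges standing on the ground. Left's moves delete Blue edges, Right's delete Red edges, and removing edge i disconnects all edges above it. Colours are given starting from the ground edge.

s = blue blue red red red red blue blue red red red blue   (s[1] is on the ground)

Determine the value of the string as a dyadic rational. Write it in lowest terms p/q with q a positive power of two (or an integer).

b: Left { 0 }, Right { — } so simplest 1
bb: Left { 0 1 }, Right { — } so simplest 2
bbr: Left { 0 1 }, Right { 2 } so simplest 3/2
bbrr: Left { 0 1 }, Right { 3/2 2 } so simplest 5/4
bbrrr: Left { 0 1 }, Right { 5/4 3/2 2 } so simplest 9/8
bbrrrr: Left { 0 1 }, Right { 9/8 5/4 3/2 2 } so simplest 17/16
bbrrrrb: Left { 0 1 17/16 }, Right { 9/8 5/4 3/2 2 } so simplest 35/32
bbrrrrbb: Left { 0 1 17/16 35/32 }, Right { 9/8 5/4 3/2 2 } so simplest 71/64
bbrrrrbbr: Left { 0 1 17/16 35/32 }, Right { 71/64 9/8 5/4 3/2 2 } so simplest 141/128
bbrrrrbbrr: Left { 0 1 17/16 35/32 }, Right { 141/128 71/64 9/8 5/4 3/2 2 } so simplest 281/256
bbrrrrbbrrr: Left { 0 1 17/16 35/32 }, Right { 281/256 141/128 71/64 9/8 5/4 3/2 2 } so simplest 561/512
bbrrrrbbrrrb: Left { 0 1 17/16 35/32 561/512 }, Right { 281/256 141/128 71/64 9/8 5/4 3/2 2 } so simplest 1123/1024

1123/1024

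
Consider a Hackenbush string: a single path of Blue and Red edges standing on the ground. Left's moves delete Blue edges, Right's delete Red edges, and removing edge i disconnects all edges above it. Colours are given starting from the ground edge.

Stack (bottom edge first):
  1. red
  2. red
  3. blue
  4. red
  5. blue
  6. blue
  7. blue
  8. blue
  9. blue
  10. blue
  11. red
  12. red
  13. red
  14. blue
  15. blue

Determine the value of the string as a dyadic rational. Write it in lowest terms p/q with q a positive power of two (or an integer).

Prefix values for red red blue red blue blue blue blue blue blue red red red blue blue via {L|R} + simplicity:
val(r) = { (no moves) | 0 } -> -1
val(rr) = { (no moves) | -1; 0 } -> -2
val(rrb) = { -2 | -1; 0 } -> -3/2
val(rrbr) = { -2 | -3/2; -1; 0 } -> -7/4
val(rrbrb) = { -2; -7/4 | -3/2; -1; 0 } -> -13/8
val(rrbrbb) = { -2; -7/4; -13/8 | -3/2; -1; 0 } -> -25/16
val(rrbrbbb) = { -2; -7/4; -13/8; -25/16 | -3/2; -1; 0 } -> -49/32
val(rrbrbbbb) = { -2; -7/4; -13/8; -25/16; -49/32 | -3/2; -1; 0 } -> -97/64
val(rrbrbbbbb) = { -2; -7/4; -13/8; -25/16; -49/32; -97/64 | -3/2; -1; 0 } -> -193/128
val(rrbrbbbbbb) = { -2; -7/4; -13/8; -25/16; -49/32; -97/64; -193/128 | -3/2; -1; 0 } -> -385/256
val(rrbrbbbbbbr) = { -2; -7/4; -13/8; -25/16; -49/32; -97/64; -193/128 | -385/256; -3/2; -1; 0 } -> -771/512
val(rrbrbbbbbbrr) = { -2; -7/4; -13/8; -25/16; -49/32; -97/64; -193/128 | -771/512; -385/256; -3/2; -1; 0 } -> -1543/1024
val(rrbrbbbbbbrrr) = { -2; -7/4; -13/8; -25/16; -49/32; -97/64; -193/128 | -1543/1024; -771/512; -385/256; -3/2; -1; 0 } -> -3087/2048
val(rrbrbbbbbbrrrb) = { -2; -7/4; -13/8; -25/16; -49/32; -97/64; -193/128; -3087/2048 | -1543/1024; -771/512; -385/256; -3/2; -1; 0 } -> -6173/4096
val(rrbrbbbbbbrrrbb) = { -2; -7/4; -13/8; -25/16; -49/32; -97/64; -193/128; -3087/2048; -6173/4096 | -1543/1024; -771/512; -385/256; -3/2; -1; 0 } -> -12345/8192

-12345/8192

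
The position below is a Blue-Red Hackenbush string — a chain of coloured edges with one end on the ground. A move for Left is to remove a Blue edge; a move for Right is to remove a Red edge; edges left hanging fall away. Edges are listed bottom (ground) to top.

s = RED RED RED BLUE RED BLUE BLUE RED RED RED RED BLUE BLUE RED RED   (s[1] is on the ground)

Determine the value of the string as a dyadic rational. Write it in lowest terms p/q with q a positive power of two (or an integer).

-10727/4096

Prefix values for RED RED RED BLUE RED BLUE BLUE RED RED RED RED BLUE BLUE RED RED via {L|R} + simplicity:
v(R) = { ∅ | 0 } → -1
v(RR) = { ∅ | -1; 0 } → -2
v(RRR) = { ∅ | -2; -1; 0 } → -3
v(RRRB) = { -3 | -2; -1; 0 } → -5/2
v(RRRBR) = { -3 | -5/2; -2; -1; 0 } → -11/4
v(RRRBRB) = { -3; -11/4 | -5/2; -2; -1; 0 } → -21/8
v(RRRBRBB) = { -3; -11/4; -21/8 | -5/2; -2; -1; 0 } → -41/16
v(RRRBRBBR) = { -3; -11/4; -21/8 | -41/16; -5/2; -2; -1; 0 } → -83/32
v(RRRBRBBRR) = { -3; -11/4; -21/8 | -83/32; -41/16; -5/2; -2; -1; 0 } → -167/64
v(RRRBRBBRRR) = { -3; -11/4; -21/8 | -167/64; -83/32; -41/16; -5/2; -2; -1; 0 } → -335/128
v(RRRBRBBRRRR) = { -3; -11/4; -21/8 | -335/128; -167/64; -83/32; -41/16; -5/2; -2; -1; 0 } → -671/256
v(RRRBRBBRRRRB) = { -3; -11/4; -21/8; -671/256 | -335/128; -167/64; -83/32; -41/16; -5/2; -2; -1; 0 } → -1341/512
v(RRRBRBBRRRRBB) = { -3; -11/4; -21/8; -671/256; -1341/512 | -335/128; -167/64; -83/32; -41/16; -5/2; -2; -1; 0 } → -2681/1024
v(RRRBRBBRRRRBBR) = { -3; -11/4; -21/8; -671/256; -1341/512 | -2681/1024; -335/128; -167/64; -83/32; -41/16; -5/2; -2; -1; 0 } → -5363/2048
v(RRRBRBBRRRRBBRR) = { -3; -11/4; -21/8; -671/256; -1341/512 | -5363/2048; -2681/1024; -335/128; -167/64; -83/32; -41/16; -5/2; -2; -1; 0 } → -10727/4096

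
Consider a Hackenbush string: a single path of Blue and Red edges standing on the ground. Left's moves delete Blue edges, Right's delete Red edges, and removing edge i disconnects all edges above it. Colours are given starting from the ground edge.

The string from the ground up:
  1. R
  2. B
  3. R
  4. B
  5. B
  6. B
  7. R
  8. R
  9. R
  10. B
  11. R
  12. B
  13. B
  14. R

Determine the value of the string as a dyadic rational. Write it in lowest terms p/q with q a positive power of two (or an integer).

-4563/8192

edge 1 of 14 (R): { ∅ | 0 } -> -1
edge 2 of 14 (B): { -1 | 0 } -> -1/2
edge 3 of 14 (R): { -1 | -1/2,0 } -> -3/4
edge 4 of 14 (B): { -1,-3/4 | -1/2,0 } -> -5/8
edge 5 of 14 (B): { -1,-3/4,-5/8 | -1/2,0 } -> -9/16
edge 6 of 14 (B): { -1,-3/4,-5/8,-9/16 | -1/2,0 } -> -17/32
edge 7 of 14 (R): { -1,-3/4,-5/8,-9/16 | -17/32,-1/2,0 } -> -35/64
edge 8 of 14 (R): { -1,-3/4,-5/8,-9/16 | -35/64,-17/32,-1/2,0 } -> -71/128
edge 9 of 14 (R): { -1,-3/4,-5/8,-9/16 | -71/128,-35/64,-17/32,-1/2,0 } -> -143/256
edge 10 of 14 (B): { -1,-3/4,-5/8,-9/16,-143/256 | -71/128,-35/64,-17/32,-1/2,0 } -> -285/512
edge 11 of 14 (R): { -1,-3/4,-5/8,-9/16,-143/256 | -285/512,-71/128,-35/64,-17/32,-1/2,0 } -> -571/1024
edge 12 of 14 (B): { -1,-3/4,-5/8,-9/16,-143/256,-571/1024 | -285/512,-71/128,-35/64,-17/32,-1/2,0 } -> -1141/2048
edge 13 of 14 (B): { -1,-3/4,-5/8,-9/16,-143/256,-571/1024,-1141/2048 | -285/512,-71/128,-35/64,-17/32,-1/2,0 } -> -2281/4096
edge 14 of 14 (R): { -1,-3/4,-5/8,-9/16,-143/256,-571/1024,-1141/2048 | -2281/4096,-285/512,-71/128,-35/64,-17/32,-1/2,0 } -> -4563/8192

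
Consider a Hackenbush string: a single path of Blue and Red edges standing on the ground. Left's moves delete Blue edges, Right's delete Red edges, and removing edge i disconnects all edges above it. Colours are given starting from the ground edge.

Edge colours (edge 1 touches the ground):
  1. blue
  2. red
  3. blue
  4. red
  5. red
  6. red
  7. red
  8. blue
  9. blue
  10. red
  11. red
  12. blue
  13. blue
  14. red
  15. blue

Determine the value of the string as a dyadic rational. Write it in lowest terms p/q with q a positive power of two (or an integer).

value(b) = { 0 | — } => 1
value(br) = { 0 | 1 } => 1/2
value(brb) = { 0 1/2 | 1 } => 3/4
value(brbr) = { 0 1/2 | 3/4 1 } => 5/8
value(brbrr) = { 0 1/2 | 5/8 3/4 1 } => 9/16
value(brbrrr) = { 0 1/2 | 9/16 5/8 3/4 1 } => 17/32
value(brbrrrr) = { 0 1/2 | 17/32 9/16 5/8 3/4 1 } => 33/64
value(brbrrrrb) = { 0 1/2 33/64 | 17/32 9/16 5/8 3/4 1 } => 67/128
value(brbrrrrbb) = { 0 1/2 33/64 67/128 | 17/32 9/16 5/8 3/4 1 } => 135/256
value(brbrrrrbbr) = { 0 1/2 33/64 67/128 | 135/256 17/32 9/16 5/8 3/4 1 } => 269/512
value(brbrrrrbbrr) = { 0 1/2 33/64 67/128 | 269/512 135/256 17/32 9/16 5/8 3/4 1 } => 537/1024
value(brbrrrrbbrrb) = { 0 1/2 33/64 67/128 537/1024 | 269/512 135/256 17/32 9/16 5/8 3/4 1 } => 1075/2048
value(brbrrrrbbrrbb) = { 0 1/2 33/64 67/128 537/1024 1075/2048 | 269/512 135/256 17/32 9/16 5/8 3/4 1 } => 2151/4096
value(brbrrrrbbrrbbr) = { 0 1/2 33/64 67/128 537/1024 1075/2048 | 2151/4096 269/512 135/256 17/32 9/16 5/8 3/4 1 } => 4301/8192
value(brbrrrrbbrrbbrb) = { 0 1/2 33/64 67/128 537/1024 1075/2048 4301/8192 | 2151/4096 269/512 135/256 17/32 9/16 5/8 3/4 1 } => 8603/16384

8603/16384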